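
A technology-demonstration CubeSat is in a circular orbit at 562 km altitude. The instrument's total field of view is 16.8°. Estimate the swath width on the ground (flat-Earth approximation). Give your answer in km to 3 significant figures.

Half-angle = 16.8°/2 = 8.4°.
Swath width ≈ 2h·tan(θ/2) = 2 × 562 × tan(8.4°) = 166.0 km.

166 km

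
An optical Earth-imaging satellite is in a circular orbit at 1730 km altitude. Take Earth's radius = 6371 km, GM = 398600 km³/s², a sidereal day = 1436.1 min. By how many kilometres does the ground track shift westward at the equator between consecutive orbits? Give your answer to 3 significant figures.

3370 km

Semi-major axis a = 6371 + 1730 = 8101 km. Period T = 2π√(a³/μ) = 2π√(8101³/398600) = 7256.4 s = 120.94 min.
During one orbit Earth rotates (7256.4 / 86166) × 360° = 30.32°.
At the equator that is 30.32° × (2π·6371/360) km/° = 30.32 × 111.2 = 3371 km.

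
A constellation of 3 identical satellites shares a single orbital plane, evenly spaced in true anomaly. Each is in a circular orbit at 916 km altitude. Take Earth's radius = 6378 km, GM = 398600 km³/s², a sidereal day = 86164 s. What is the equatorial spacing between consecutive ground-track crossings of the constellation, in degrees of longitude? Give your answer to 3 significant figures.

8.63°

Semi-major axis a = 6378 + 916 = 7294 km. Period T = 2π√(a³/μ) = 2π√(7294³/398600) = 6199.5 s = 103.33 min.
Single-satellite node shift = (6199.5/86164) × 360° = 25.90°.
With 3 satellites evenly phased, successive equator crossings are 25.90/3 = 8.634° apart.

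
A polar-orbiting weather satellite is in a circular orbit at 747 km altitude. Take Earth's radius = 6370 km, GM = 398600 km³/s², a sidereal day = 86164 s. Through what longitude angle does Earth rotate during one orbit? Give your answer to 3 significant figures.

25.0°

Semi-major axis a = 6370 + 747 = 7117 km. Period T = 2π√(a³/μ) = 2π√(7117³/398600) = 5975.3 s = 99.59 min.
During one orbit Earth rotates (5975.3 / 86164) × 360° = 24.97°.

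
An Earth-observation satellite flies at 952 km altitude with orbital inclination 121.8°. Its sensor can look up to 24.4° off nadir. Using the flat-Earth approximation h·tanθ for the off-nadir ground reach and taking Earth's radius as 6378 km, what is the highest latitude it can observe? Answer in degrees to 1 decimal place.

Retrograde orbit: the ground track reaches ±(180° − i) = ±(180 − 121.8) = ±58.2°.
Sensor half-swath on the ground ≈ 952·tan(24.4°) = 432 km = 3.88° of latitude.
Maximum observable latitude ≈ 58.2 + 3.88 = 62.1°.

62.1°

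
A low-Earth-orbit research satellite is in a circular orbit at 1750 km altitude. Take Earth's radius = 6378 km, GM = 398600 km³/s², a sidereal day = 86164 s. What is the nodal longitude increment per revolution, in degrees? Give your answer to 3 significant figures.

30.5°

Semi-major axis a = 6378 + 1750 = 8128 km. Period T = 2π√(a³/μ) = 2π√(8128³/398600) = 7292.7 s = 121.54 min.
During one orbit Earth rotates (7292.7 / 86164) × 360° = 30.47°.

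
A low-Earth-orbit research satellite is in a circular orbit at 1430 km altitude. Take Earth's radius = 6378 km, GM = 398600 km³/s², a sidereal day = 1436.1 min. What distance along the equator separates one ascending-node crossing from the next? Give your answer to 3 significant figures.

3190 km

Semi-major axis a = 6378 + 1430 = 7808 km. Period T = 2π√(a³/μ) = 2π√(7808³/398600) = 6866.3 s = 114.44 min.
During one orbit Earth rotates (6866.3 / 86166) × 360° = 28.69°.
At the equator that is 28.69° × (2π·6378/360) km/° = 28.69 × 111.3 = 3193 km.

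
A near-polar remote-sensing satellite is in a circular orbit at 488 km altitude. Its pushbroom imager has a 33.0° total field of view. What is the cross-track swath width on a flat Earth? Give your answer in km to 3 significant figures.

Half-angle = 33.0°/2 = 16.5°.
Swath width ≈ 2h·tan(θ/2) = 2 × 488 × tan(16.5°) = 289.1 km.

289 km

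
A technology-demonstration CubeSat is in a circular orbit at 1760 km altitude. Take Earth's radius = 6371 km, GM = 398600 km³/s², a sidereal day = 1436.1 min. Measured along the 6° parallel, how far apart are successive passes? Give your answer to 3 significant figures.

Semi-major axis a = 6371 + 1760 = 8131 km. Period T = 2π√(a³/μ) = 2π√(8131³/398600) = 7296.7 s = 121.61 min.
Node shift per orbit = (7296.7/86166) × 360° = 30.49°.
Equatorial spacing = 30.49 × 111.2 km/° = 3390 km.
At 6° latitude, spacing = 3390 × cos(6°) = 3371 km.

3370 km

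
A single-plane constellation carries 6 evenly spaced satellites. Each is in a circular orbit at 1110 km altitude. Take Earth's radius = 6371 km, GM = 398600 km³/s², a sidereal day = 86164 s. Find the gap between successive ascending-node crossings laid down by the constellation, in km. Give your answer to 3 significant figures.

499 km

Semi-major axis a = 6371 + 1110 = 7481 km. Period T = 2π√(a³/μ) = 2π√(7481³/398600) = 6439.5 s = 107.32 min.
Single-satellite node shift = (6439.5/86164) × 360° = 26.90°.
With 6 satellites evenly phased, successive equator crossings are 26.90/6 = 4.484° apart.
That is 4.484 × 111.2 = 499 km at the equator.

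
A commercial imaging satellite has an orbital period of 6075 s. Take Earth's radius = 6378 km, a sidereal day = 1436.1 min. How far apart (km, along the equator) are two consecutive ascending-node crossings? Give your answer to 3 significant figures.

During one orbit Earth rotates (6075.0 / 86166) × 360° = 25.38°.
At the equator that is 25.38° × (2π·6378/360) km/° = 25.38 × 111.3 = 2825 km.

2830 km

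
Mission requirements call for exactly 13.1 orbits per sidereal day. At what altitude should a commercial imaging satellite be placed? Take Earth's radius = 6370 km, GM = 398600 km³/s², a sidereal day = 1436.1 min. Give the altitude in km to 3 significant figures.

1220 km

Required period T = 86166 / 13.1 = 6577.6 s.
From T = 2π√(a³/μ): a = (μ T²/4π²)^(1/3) = (398600 × 6577.6² / 4π²)^(1/3) = 7588 km.
Altitude h = a − R = 7588 − 6370 = 1218 km.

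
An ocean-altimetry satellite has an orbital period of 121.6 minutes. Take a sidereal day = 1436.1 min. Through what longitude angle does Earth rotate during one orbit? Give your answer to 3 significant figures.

T = 121.6 min = 7296.0 s.
During one orbit Earth rotates (7296.0 / 86166) × 360° = 30.48°.

30.5°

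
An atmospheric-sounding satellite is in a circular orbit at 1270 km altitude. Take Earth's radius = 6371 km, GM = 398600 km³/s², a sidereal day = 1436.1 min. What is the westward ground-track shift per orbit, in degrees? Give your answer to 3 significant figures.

Semi-major axis a = 6371 + 1270 = 7641 km. Period T = 2π√(a³/μ) = 2π√(7641³/398600) = 6647.2 s = 110.79 min.
During one orbit Earth rotates (6647.2 / 86166) × 360° = 27.77°.

27.8°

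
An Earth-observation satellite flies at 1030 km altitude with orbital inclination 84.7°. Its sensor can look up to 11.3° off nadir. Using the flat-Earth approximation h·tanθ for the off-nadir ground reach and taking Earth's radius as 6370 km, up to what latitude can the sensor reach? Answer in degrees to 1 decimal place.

86.6°

For a prograde orbit the ground track reaches latitude ±i = ±84.7°.
Sensor half-swath on the ground ≈ 1030·tan(11.3°) = 206 km = 1.85° of latitude.
Maximum observable latitude ≈ 84.7 + 1.85 = 86.6°.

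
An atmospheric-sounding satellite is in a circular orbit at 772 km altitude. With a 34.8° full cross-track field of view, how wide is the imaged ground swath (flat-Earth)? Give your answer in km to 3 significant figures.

484 km

Half-angle = 34.8°/2 = 17.4°.
Swath width ≈ 2h·tan(θ/2) = 2 × 772 × tan(17.4°) = 483.9 km.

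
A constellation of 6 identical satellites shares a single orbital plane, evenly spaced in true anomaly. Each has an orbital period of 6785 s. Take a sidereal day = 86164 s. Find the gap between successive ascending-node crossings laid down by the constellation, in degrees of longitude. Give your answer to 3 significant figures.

Single-satellite node shift = (6785.0/86164) × 360° = 28.35°.
With 6 satellites evenly phased, successive equator crossings are 28.35/6 = 4.725° apart.

4.72°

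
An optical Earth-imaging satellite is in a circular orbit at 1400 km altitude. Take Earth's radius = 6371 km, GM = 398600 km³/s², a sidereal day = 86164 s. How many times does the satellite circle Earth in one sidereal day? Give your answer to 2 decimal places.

Semi-major axis a = 6371 + 1400 = 7771 km. Period T = 2π√(a³/μ) = 2π√(7771³/398600) = 6817.5 s = 113.63 min.
Orbits per sidereal day = 86164 / 6817.5 = 12.639.

12.64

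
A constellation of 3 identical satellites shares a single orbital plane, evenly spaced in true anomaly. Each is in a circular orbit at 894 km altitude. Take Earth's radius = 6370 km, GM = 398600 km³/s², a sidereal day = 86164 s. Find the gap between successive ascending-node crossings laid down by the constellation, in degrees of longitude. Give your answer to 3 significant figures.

8.58°

Semi-major axis a = 6370 + 894 = 7264 km. Period T = 2π√(a³/μ) = 2π√(7264³/398600) = 6161.3 s = 102.69 min.
Single-satellite node shift = (6161.3/86164) × 360° = 25.74°.
With 3 satellites evenly phased, successive equator crossings are 25.74/3 = 8.581° apart.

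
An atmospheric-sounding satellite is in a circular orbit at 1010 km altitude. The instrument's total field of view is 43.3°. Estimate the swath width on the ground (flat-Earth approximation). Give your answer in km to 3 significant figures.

802 km

Half-angle = 43.3°/2 = 21.65°.
Swath width ≈ 2h·tan(θ/2) = 2 × 1010 × tan(21.65°) = 801.8 km.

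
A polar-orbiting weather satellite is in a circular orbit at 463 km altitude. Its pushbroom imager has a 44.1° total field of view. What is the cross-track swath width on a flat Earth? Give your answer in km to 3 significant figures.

Half-angle = 44.1°/2 = 22.05°.
Swath width ≈ 2h·tan(θ/2) = 2 × 463 × tan(22.05°) = 375.1 km.

375 km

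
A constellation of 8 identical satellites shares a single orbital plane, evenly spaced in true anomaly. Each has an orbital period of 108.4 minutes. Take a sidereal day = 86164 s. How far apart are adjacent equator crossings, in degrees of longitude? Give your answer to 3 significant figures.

3.40°

T = 108.4 min = 6504.0 s.
Single-satellite node shift = (6504.0/86164) × 360° = 27.17°.
With 8 satellites evenly phased, successive equator crossings are 27.17/8 = 3.397° apart.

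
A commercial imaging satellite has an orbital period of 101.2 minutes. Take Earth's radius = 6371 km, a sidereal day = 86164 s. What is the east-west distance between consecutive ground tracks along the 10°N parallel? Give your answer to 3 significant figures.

T = 101.2 min = 6072.0 s.
Node shift per orbit = (6072.0/86164) × 360° = 25.37°.
Equatorial spacing = 25.37 × 111.2 km/° = 2821 km.
At 10° latitude, spacing = 2821 × cos(10°) = 2778 km.

2780 km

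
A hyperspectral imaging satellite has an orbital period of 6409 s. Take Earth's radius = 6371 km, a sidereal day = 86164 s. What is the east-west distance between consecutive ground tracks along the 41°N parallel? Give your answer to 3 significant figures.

2250 km

Node shift per orbit = (6409.0/86164) × 360° = 26.78°.
Equatorial spacing = 26.78 × 111.2 km/° = 2978 km.
At 41° latitude, spacing = 2978 × cos(41°) = 2247 km.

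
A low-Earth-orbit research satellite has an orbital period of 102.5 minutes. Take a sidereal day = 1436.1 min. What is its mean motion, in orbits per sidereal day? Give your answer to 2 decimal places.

T = 102.5 min = 6150.0 s.
Orbits per sidereal day = 86166 / 6150.0 = 14.011.

14.01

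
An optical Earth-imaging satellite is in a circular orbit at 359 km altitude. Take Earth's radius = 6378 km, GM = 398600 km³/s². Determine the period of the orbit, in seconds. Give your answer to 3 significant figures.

5500 seconds

Semi-major axis a = 6378 + 359 = 6737 km. Period T = 2π√(a³/μ) = 2π√(6737³/398600) = 5503.1 s = 91.72 min.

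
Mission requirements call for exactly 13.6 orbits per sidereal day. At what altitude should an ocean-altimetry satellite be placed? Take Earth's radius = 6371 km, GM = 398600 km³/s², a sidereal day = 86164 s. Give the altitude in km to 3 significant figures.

1030 km

Required period T = 86164 / 13.6 = 6335.6 s.
From T = 2π√(a³/μ): a = (μ T²/4π²)^(1/3) = (398600 × 6335.6² / 4π²)^(1/3) = 7400 km.
Altitude h = a − R = 7400 − 6371 = 1029 km.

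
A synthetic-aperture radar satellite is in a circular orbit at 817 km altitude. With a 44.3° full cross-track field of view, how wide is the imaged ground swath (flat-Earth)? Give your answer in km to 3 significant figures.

Half-angle = 44.3°/2 = 22.15°.
Swath width ≈ 2h·tan(θ/2) = 2 × 817 × tan(22.15°) = 665.2 km.

665 km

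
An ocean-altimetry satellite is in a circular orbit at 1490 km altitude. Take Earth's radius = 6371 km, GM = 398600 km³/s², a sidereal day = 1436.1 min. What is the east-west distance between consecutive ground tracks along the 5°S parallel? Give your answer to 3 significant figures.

Semi-major axis a = 6371 + 1490 = 7861 km. Period T = 2π√(a³/μ) = 2π√(7861³/398600) = 6936.3 s = 115.61 min.
Node shift per orbit = (6936.3/86166) × 360° = 28.98°.
Equatorial spacing = 28.98 × 111.2 km/° = 3222 km.
At 5° latitude, spacing = 3222 × cos(5°) = 3210 km.

3210 km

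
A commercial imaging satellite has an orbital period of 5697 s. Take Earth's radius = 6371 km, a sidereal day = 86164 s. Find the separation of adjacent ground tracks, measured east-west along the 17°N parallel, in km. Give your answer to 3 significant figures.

2530 km

Node shift per orbit = (5697.0/86164) × 360° = 23.80°.
Equatorial spacing = 23.80 × 111.2 km/° = 2647 km.
At 17° latitude, spacing = 2647 × cos(17°) = 2531 km.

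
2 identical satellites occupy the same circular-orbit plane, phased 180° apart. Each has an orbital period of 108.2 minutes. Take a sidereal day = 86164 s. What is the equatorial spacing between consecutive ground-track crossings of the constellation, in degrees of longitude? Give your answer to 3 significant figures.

13.6°

T = 108.2 min = 6492.0 s.
Single-satellite node shift = (6492.0/86164) × 360° = 27.12°.
With 2 satellites evenly phased, successive equator crossings are 27.12/2 = 13.562° apart.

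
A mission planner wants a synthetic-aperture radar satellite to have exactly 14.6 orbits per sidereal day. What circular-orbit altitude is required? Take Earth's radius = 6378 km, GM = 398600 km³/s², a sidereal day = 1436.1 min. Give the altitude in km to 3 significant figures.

Required period T = 86166 / 14.6 = 5901.8 s.
From T = 2π√(a³/μ): a = (μ T²/4π²)^(1/3) = (398600 × 5901.8² / 4π²)^(1/3) = 7059 km.
Altitude h = a − R = 7059 − 6378 = 681 km.

681 km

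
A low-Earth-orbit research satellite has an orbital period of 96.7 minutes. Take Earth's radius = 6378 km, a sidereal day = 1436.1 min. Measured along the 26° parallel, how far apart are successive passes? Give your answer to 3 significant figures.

T = 96.7 min = 5802.0 s.
Node shift per orbit = (5802.0/86166) × 360° = 24.24°.
Equatorial spacing = 24.24 × 111.3 km/° = 2698 km.
At 26° latitude, spacing = 2698 × cos(26°) = 2425 km.

2430 km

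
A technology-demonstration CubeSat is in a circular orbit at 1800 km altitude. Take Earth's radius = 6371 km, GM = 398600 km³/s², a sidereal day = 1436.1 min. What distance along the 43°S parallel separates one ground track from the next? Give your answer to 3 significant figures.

Semi-major axis a = 6371 + 1800 = 8171 km. Period T = 2π√(a³/μ) = 2π√(8171³/398600) = 7350.6 s = 122.51 min.
Node shift per orbit = (7350.6/86166) × 360° = 30.71°.
Equatorial spacing = 30.71 × 111.2 km/° = 3415 km.
At 43° latitude, spacing = 3415 × cos(43°) = 2497 km.

2500 km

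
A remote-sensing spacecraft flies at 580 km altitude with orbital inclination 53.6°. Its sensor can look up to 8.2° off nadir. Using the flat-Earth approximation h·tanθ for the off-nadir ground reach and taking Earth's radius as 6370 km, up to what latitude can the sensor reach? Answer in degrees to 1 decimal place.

For a prograde orbit the ground track reaches latitude ±i = ±53.6°.
Sensor half-swath on the ground ≈ 580·tan(8.2°) = 84 km = 0.75° of latitude.
Maximum observable latitude ≈ 53.6 + 0.75 = 54.4°.

54.4°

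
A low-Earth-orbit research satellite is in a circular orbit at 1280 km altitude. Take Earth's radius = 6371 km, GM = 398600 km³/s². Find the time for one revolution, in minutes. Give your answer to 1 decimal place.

Semi-major axis a = 6371 + 1280 = 7651 km. Period T = 2π√(a³/μ) = 2π√(7651³/398600) = 6660.2 s = 111.00 min.

111.0 min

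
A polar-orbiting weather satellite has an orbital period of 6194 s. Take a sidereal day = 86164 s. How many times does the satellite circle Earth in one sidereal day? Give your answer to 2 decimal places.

13.91

Orbits per sidereal day = 86164 / 6194.0 = 13.911.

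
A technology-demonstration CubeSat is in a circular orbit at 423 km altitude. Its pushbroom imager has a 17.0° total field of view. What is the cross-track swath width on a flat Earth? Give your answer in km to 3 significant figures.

126 km

Half-angle = 17.0°/2 = 8.5°.
Swath width ≈ 2h·tan(θ/2) = 2 × 423 × tan(8.5°) = 126.4 km.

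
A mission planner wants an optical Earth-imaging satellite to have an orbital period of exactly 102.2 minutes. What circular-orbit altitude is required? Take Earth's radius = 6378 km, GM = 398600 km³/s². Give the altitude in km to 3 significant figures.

863 km

T = 102.2 min = 6132.0 s.
From T = 2π√(a³/μ): a = (μ T²/4π²)^(1/3) = (398600 × 6132.0² / 4π²)^(1/3) = 7241 km.
Altitude h = a − R = 7241 − 6378 = 863 km.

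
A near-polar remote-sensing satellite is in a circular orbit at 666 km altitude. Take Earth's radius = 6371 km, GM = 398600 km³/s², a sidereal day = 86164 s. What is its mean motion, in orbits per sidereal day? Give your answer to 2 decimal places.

Semi-major axis a = 6371 + 666 = 7037 km. Period T = 2π√(a³/μ) = 2π√(7037³/398600) = 5874.8 s = 97.91 min.
Orbits per sidereal day = 86164 / 5874.8 = 14.667.

14.67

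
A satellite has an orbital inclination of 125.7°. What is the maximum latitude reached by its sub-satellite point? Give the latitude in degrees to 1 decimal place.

54.3°

Retrograde orbit: the ground track reaches ±(180° − i) = ±(180 − 125.7) = ±54.3°.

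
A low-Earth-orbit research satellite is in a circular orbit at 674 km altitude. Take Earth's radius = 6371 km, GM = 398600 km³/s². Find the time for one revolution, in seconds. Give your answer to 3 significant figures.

Semi-major axis a = 6371 + 674 = 7045 km. Period T = 2π√(a³/μ) = 2π√(7045³/398600) = 5884.8 s = 98.08 min.

5880 seconds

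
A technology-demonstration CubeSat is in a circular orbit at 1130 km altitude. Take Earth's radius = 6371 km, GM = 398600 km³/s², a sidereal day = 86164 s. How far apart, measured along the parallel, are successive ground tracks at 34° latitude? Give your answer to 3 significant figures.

Semi-major axis a = 6371 + 1130 = 7501 km. Period T = 2π√(a³/μ) = 2π√(7501³/398600) = 6465.3 s = 107.76 min.
Node shift per orbit = (6465.3/86164) × 360° = 27.01°.
Equatorial spacing = 27.01 × 111.2 km/° = 3004 km.
At 34° latitude, spacing = 3004 × cos(34°) = 2490 km.

2490 km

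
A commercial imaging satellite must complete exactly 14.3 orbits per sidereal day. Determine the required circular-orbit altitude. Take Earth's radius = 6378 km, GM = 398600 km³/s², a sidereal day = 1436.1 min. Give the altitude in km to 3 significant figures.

779 km

Required period T = 86166 / 14.3 = 6025.6 s.
From T = 2π√(a³/μ): a = (μ T²/4π²)^(1/3) = (398600 × 6025.6² / 4π²)^(1/3) = 7157 km.
Altitude h = a − R = 7157 − 6378 = 779 km.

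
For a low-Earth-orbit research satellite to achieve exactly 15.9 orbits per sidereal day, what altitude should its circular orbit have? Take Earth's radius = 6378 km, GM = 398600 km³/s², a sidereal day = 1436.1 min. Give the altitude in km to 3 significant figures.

Required period T = 86166 / 15.9 = 5419.2 s.
From T = 2π√(a³/μ): a = (μ T²/4π²)^(1/3) = (398600 × 5419.2² / 4π²)^(1/3) = 6668 km.
Altitude h = a − R = 6668 − 6378 = 290 km.

290 km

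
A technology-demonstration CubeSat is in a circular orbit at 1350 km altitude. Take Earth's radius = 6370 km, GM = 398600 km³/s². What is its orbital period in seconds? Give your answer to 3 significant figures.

6750 seconds

Semi-major axis a = 6370 + 1350 = 7720 km. Period T = 2π√(a³/μ) = 2π√(7720³/398600) = 6750.5 s = 112.51 min.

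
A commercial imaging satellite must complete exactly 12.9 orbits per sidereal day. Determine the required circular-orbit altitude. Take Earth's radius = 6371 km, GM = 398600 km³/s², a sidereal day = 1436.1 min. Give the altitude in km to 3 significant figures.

Required period T = 86166 / 12.9 = 6679.5 s.
From T = 2π√(a³/μ): a = (μ T²/4π²)^(1/3) = (398600 × 6679.5² / 4π²)^(1/3) = 7666 km.
Altitude h = a − R = 7666 − 6371 = 1295 km.

1290 km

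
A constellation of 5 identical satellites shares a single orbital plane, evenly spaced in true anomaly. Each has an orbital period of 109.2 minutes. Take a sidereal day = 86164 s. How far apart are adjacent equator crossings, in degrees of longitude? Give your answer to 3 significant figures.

T = 109.2 min = 6552.0 s.
Single-satellite node shift = (6552.0/86164) × 360° = 27.37°.
With 5 satellites evenly phased, successive equator crossings are 27.37/5 = 5.475° apart.

5.47°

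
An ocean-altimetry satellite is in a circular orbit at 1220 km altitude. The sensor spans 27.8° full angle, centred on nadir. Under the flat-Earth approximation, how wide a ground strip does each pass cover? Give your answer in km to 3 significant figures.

604 km

Half-angle = 27.8°/2 = 13.9°.
Swath width ≈ 2h·tan(θ/2) = 2 × 1220 × tan(13.9°) = 603.8 km.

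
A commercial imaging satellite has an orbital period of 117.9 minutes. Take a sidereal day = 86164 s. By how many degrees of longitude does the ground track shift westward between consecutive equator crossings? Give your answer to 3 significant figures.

T = 117.9 min = 7074.0 s.
During one orbit Earth rotates (7074.0 / 86164) × 360° = 29.56°.

29.6°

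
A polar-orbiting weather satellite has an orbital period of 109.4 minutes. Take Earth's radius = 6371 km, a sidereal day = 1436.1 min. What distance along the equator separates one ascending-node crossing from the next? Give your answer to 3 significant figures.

3050 km

T = 109.4 min = 6564.0 s.
During one orbit Earth rotates (6564.0 / 86166) × 360° = 27.42°.
At the equator that is 27.42° × (2π·6371/360) km/° = 27.42 × 111.2 = 3049 km.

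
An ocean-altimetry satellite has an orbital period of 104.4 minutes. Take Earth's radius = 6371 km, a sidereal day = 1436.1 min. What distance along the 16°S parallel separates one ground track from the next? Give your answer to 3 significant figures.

2800 km

T = 104.4 min = 6264.0 s.
Node shift per orbit = (6264.0/86166) × 360° = 26.17°.
Equatorial spacing = 26.17 × 111.2 km/° = 2910 km.
At 16° latitude, spacing = 2910 × cos(16°) = 2797 km.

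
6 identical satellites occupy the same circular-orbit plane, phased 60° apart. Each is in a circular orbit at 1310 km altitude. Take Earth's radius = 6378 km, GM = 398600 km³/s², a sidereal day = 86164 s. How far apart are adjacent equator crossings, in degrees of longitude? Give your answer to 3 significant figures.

4.67°

Semi-major axis a = 6378 + 1310 = 7688 km. Period T = 2π√(a³/μ) = 2π√(7688³/398600) = 6708.6 s = 111.81 min.
Single-satellite node shift = (6708.6/86164) × 360° = 28.03°.
With 6 satellites evenly phased, successive equator crossings are 28.03/6 = 4.672° apart.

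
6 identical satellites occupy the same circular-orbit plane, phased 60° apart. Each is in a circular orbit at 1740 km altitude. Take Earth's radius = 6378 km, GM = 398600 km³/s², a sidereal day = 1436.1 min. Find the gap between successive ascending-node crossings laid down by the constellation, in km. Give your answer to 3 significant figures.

Semi-major axis a = 6378 + 1740 = 8118 km. Period T = 2π√(a³/μ) = 2π√(8118³/398600) = 7279.2 s = 121.32 min.
Single-satellite node shift = (7279.2/86166) × 360° = 30.41°.
With 6 satellites evenly phased, successive equator crossings are 30.41/6 = 5.069° apart.
That is 5.069 × 111.3 = 564 km at the equator.

564 km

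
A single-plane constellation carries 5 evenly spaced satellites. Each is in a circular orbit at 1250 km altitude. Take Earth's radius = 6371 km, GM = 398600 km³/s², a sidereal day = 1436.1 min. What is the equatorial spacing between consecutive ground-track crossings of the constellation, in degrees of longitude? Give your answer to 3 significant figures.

5.53°

Semi-major axis a = 6371 + 1250 = 7621 km. Period T = 2π√(a³/μ) = 2π√(7621³/398600) = 6621.1 s = 110.35 min.
Single-satellite node shift = (6621.1/86166) × 360° = 27.66°.
With 5 satellites evenly phased, successive equator crossings are 27.66/5 = 5.533° apart.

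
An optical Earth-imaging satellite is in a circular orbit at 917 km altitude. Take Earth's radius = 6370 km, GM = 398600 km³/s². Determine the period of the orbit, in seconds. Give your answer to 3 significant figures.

Semi-major axis a = 6370 + 917 = 7287 km. Period T = 2π√(a³/μ) = 2π√(7287³/398600) = 6190.6 s = 103.18 min.

6190 seconds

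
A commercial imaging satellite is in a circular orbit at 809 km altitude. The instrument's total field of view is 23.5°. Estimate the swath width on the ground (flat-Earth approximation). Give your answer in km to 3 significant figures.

Half-angle = 23.5°/2 = 11.75°.
Swath width ≈ 2h·tan(θ/2) = 2 × 809 × tan(11.75°) = 336.5 km.

337 km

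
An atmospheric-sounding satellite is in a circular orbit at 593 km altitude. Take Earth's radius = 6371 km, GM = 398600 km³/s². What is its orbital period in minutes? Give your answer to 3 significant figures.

Semi-major axis a = 6371 + 593 = 6964 km. Period T = 2π√(a³/μ) = 2π√(6964³/398600) = 5783.6 s = 96.39 min.

96.4 min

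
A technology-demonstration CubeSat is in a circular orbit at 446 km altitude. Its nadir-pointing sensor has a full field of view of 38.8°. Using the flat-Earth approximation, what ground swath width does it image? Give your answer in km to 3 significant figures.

Half-angle = 38.8°/2 = 19.4°.
Swath width ≈ 2h·tan(θ/2) = 2 × 446 × tan(19.4°) = 314.1 km.

314 km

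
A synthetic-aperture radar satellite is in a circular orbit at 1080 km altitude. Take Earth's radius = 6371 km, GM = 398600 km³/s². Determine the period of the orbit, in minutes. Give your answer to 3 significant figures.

107 min

Semi-major axis a = 6371 + 1080 = 7451 km. Period T = 2π√(a³/μ) = 2π√(7451³/398600) = 6400.8 s = 106.68 min.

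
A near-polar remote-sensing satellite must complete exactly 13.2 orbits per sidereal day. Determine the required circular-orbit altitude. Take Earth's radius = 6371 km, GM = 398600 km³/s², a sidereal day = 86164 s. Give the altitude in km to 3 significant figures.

Required period T = 86164 / 13.2 = 6527.6 s.
From T = 2π√(a³/μ): a = (μ T²/4π²)^(1/3) = (398600 × 6527.6² / 4π²)^(1/3) = 7549 km.
Altitude h = a − R = 7549 − 6371 = 1178 km.

1180 km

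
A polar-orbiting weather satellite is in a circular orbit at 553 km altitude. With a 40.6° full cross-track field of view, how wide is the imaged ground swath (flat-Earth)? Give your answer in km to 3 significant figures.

409 km

Half-angle = 40.6°/2 = 20.3°.
Swath width ≈ 2h·tan(θ/2) = 2 × 553 × tan(20.3°) = 409.1 km.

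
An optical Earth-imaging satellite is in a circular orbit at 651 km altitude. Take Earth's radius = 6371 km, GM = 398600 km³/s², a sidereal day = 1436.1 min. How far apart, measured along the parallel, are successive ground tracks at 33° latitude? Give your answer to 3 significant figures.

Semi-major axis a = 6371 + 651 = 7022 km. Period T = 2π√(a³/μ) = 2π√(7022³/398600) = 5856.0 s = 97.60 min.
Node shift per orbit = (5856.0/86166) × 360° = 24.47°.
Equatorial spacing = 24.47 × 111.2 km/° = 2721 km.
At 33° latitude, spacing = 2721 × cos(33°) = 2282 km.

2280 km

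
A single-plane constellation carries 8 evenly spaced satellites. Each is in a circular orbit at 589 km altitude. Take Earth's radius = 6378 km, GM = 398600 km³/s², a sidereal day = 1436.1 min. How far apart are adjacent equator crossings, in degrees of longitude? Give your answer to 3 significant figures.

Semi-major axis a = 6378 + 589 = 6967 km. Period T = 2π√(a³/μ) = 2π√(6967³/398600) = 5787.4 s = 96.46 min.
Single-satellite node shift = (5787.4/86166) × 360° = 24.18°.
With 8 satellites evenly phased, successive equator crossings are 24.18/8 = 3.022° apart.

3.02°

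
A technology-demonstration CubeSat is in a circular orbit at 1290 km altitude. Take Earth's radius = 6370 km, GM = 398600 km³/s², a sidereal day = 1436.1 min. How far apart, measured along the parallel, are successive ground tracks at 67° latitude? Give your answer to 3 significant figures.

Semi-major axis a = 6370 + 1290 = 7660 km. Period T = 2π√(a³/μ) = 2π√(7660³/398600) = 6672.0 s = 111.20 min.
Node shift per orbit = (6672.0/86166) × 360° = 27.88°.
Equatorial spacing = 27.88 × 111.2 km/° = 3099 km.
At 67° latitude, spacing = 3099 × cos(67°) = 1211 km.

1210 km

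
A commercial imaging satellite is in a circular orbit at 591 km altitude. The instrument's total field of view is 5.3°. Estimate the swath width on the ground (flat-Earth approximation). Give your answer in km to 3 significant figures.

Half-angle = 5.3°/2 = 2.65°.
Swath width ≈ 2h·tan(θ/2) = 2 × 591 × tan(2.65°) = 54.7 km.

54.7 km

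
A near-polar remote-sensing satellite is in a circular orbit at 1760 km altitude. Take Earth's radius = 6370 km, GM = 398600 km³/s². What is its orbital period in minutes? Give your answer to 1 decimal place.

121.6 min

Semi-major axis a = 6370 + 1760 = 8130 km. Period T = 2π√(a³/μ) = 2π√(8130³/398600) = 7295.4 s = 121.59 min.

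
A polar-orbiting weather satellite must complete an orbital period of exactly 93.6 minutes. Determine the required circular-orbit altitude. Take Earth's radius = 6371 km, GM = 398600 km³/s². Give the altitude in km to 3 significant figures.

T = 93.6 min = 5616.0 s.
From T = 2π√(a³/μ): a = (μ T²/4π²)^(1/3) = (398600 × 5616.0² / 4π²)^(1/3) = 6829 km.
Altitude h = a − R = 6829 − 6371 = 458 km.

458 km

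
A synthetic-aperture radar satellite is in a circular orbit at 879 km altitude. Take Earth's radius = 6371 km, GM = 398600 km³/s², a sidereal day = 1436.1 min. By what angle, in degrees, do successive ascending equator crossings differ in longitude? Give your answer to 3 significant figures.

Semi-major axis a = 6371 + 879 = 7250 km. Period T = 2π√(a³/μ) = 2π√(7250³/398600) = 6143.5 s = 102.39 min.
During one orbit Earth rotates (6143.5 / 86166) × 360° = 25.67°.

25.7°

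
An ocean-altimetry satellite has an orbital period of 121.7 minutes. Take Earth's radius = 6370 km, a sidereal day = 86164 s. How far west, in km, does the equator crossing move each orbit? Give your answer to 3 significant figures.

T = 121.7 min = 7302.0 s.
During one orbit Earth rotates (7302.0 / 86164) × 360° = 30.51°.
At the equator that is 30.51° × (2π·6370/360) km/° = 30.51 × 111.2 = 3392 km.

3390 km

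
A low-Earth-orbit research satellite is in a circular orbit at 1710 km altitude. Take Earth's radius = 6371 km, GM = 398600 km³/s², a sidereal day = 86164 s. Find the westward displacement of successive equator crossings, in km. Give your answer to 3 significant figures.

Semi-major axis a = 6371 + 1710 = 8081 km. Period T = 2π√(a³/μ) = 2π√(8081³/398600) = 7229.5 s = 120.49 min.
During one orbit Earth rotates (7229.5 / 86164) × 360° = 30.21°.
At the equator that is 30.21° × (2π·6371/360) km/° = 30.21 × 111.2 = 3359 km.

3360 km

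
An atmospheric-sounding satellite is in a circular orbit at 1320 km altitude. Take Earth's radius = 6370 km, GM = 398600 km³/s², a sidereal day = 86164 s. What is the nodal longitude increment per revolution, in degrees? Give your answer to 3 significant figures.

28.0°

Semi-major axis a = 6370 + 1320 = 7690 km. Period T = 2π√(a³/μ) = 2π√(7690³/398600) = 6711.2 s = 111.85 min.
During one orbit Earth rotates (6711.2 / 86164) × 360° = 28.04°.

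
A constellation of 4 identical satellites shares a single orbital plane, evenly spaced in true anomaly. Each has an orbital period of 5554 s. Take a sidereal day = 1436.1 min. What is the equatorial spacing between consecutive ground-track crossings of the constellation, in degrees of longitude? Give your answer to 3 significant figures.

Single-satellite node shift = (5554.0/86166) × 360° = 23.20°.
With 4 satellites evenly phased, successive equator crossings are 23.20/4 = 5.801° apart.

5.80°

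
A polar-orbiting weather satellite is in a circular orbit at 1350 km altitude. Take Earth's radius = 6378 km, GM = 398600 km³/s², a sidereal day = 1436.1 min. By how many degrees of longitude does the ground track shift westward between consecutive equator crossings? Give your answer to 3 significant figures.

Semi-major axis a = 6378 + 1350 = 7728 km. Period T = 2π√(a³/μ) = 2π√(7728³/398600) = 6761.0 s = 112.68 min.
During one orbit Earth rotates (6761.0 / 86166) × 360° = 28.25°.

28.2°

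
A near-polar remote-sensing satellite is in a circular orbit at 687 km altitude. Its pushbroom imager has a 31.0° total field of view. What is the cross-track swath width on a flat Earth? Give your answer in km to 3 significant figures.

Half-angle = 31.0°/2 = 15.5°.
Swath width ≈ 2h·tan(θ/2) = 2 × 687 × tan(15.5°) = 381.0 km.

381 km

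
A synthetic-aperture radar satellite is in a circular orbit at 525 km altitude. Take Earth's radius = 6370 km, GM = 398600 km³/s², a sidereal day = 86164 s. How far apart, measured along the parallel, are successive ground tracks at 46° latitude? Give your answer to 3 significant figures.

1840 km

Semi-major axis a = 6370 + 525 = 6895 km. Period T = 2π√(a³/μ) = 2π√(6895³/398600) = 5697.9 s = 94.96 min.
Node shift per orbit = (5697.9/86164) × 360° = 23.81°.
Equatorial spacing = 23.81 × 111.2 km/° = 2647 km.
At 46° latitude, spacing = 2647 × cos(46°) = 1839 km.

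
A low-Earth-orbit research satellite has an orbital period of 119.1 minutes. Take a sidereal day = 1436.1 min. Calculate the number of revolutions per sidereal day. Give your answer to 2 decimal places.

12.06

T = 119.1 min = 7146.0 s.
Orbits per sidereal day = 86166 / 7146.0 = 12.058.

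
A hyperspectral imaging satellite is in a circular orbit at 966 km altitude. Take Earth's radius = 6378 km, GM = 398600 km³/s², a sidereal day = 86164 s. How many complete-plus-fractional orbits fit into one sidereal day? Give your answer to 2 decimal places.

Semi-major axis a = 6378 + 966 = 7344 km. Period T = 2π√(a³/μ) = 2π√(7344³/398600) = 6263.4 s = 104.39 min.
Orbits per sidereal day = 86164 / 6263.4 = 13.757.

13.76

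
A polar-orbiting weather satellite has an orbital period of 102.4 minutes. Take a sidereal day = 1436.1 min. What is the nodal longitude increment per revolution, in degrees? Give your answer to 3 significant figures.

T = 102.4 min = 6144.0 s.
During one orbit Earth rotates (6144.0 / 86166) × 360° = 25.67°.

25.7°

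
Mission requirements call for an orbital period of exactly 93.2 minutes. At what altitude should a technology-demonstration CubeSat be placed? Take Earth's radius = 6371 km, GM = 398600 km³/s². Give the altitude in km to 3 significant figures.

T = 93.2 min = 5592.0 s.
From T = 2π√(a³/μ): a = (μ T²/4π²)^(1/3) = (398600 × 5592.0² / 4π²)^(1/3) = 6809 km.
Altitude h = a − R = 6809 − 6371 = 438 km.

438 km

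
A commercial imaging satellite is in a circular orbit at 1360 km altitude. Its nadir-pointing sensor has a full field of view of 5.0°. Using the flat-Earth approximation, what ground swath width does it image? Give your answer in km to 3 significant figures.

Half-angle = 5.0°/2 = 2.5°.
Swath width ≈ 2h·tan(θ/2) = 2 × 1360 × tan(2.5°) = 118.8 km.

119 km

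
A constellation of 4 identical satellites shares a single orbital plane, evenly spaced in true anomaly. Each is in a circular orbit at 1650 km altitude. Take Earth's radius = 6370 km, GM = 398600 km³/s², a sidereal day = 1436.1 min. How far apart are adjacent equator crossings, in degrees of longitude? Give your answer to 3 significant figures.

7.47°

Semi-major axis a = 6370 + 1650 = 8020 km. Period T = 2π√(a³/μ) = 2π√(8020³/398600) = 7147.8 s = 119.13 min.
Single-satellite node shift = (7147.8/86166) × 360° = 29.86°.
With 4 satellites evenly phased, successive equator crossings are 29.86/4 = 7.466° apart.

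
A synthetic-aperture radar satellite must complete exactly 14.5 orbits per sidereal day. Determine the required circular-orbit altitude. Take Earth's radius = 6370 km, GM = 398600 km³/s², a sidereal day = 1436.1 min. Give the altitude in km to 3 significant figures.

Required period T = 86166 / 14.5 = 5942.5 s.
From T = 2π√(a³/μ): a = (μ T²/4π²)^(1/3) = (398600 × 5942.5² / 4π²)^(1/3) = 7091 km.
Altitude h = a − R = 7091 − 6370 = 721 km.

721 km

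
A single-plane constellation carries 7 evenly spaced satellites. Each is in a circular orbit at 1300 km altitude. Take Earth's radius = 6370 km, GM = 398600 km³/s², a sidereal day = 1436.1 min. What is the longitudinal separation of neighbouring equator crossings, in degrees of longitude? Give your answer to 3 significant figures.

3.99°

Semi-major axis a = 6370 + 1300 = 7670 km. Period T = 2π√(a³/μ) = 2π√(7670³/398600) = 6685.0 s = 111.42 min.
Single-satellite node shift = (6685.0/86166) × 360° = 27.93°.
With 7 satellites evenly phased, successive equator crossings are 27.93/7 = 3.990° apart.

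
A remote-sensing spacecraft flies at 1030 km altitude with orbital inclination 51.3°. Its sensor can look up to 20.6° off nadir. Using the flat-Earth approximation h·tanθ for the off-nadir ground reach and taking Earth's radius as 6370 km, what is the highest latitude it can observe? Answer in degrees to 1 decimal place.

54.8°

For a prograde orbit the ground track reaches latitude ±i = ±51.3°.
Sensor half-swath on the ground ≈ 1030·tan(20.6°) = 387 km = 3.48° of latitude.
Maximum observable latitude ≈ 51.3 + 3.48 = 54.8°.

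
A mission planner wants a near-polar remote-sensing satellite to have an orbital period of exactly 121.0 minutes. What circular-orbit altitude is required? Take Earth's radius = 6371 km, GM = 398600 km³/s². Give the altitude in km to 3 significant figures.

T = 121.0 min = 7260.0 s.
From T = 2π√(a³/μ): a = (μ T²/4π²)^(1/3) = (398600 × 7260.0² / 4π²)^(1/3) = 8104 km.
Altitude h = a − R = 8104 − 6371 = 1733 km.

1730 km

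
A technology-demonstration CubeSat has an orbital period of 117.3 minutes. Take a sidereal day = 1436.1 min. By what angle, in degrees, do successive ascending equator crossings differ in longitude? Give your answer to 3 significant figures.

T = 117.3 min = 7038.0 s.
During one orbit Earth rotates (7038.0 / 86166) × 360° = 29.40°.

29.4°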